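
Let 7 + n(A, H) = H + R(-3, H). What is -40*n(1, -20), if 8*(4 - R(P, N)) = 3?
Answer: 935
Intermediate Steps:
R(P, N) = 29/8 (R(P, N) = 4 - ⅛*3 = 4 - 3/8 = 29/8)
n(A, H) = -27/8 + H (n(A, H) = -7 + (H + 29/8) = -7 + (29/8 + H) = -27/8 + H)
-40*n(1, -20) = -40*(-27/8 - 20) = -40*(-187/8) = 935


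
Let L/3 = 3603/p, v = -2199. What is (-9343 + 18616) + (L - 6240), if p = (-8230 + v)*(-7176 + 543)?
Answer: 23312163910/7686173 ≈ 3033.0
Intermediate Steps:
p = 69175557 (p = (-8230 - 2199)*(-7176 + 543) = -10429*(-6633) = 69175557)
L = 1201/7686173 (L = 3*(3603/69175557) = 3*(3603*(1/69175557)) = 3*(1201/23058519) = 1201/7686173 ≈ 0.00015625)
(-9343 + 18616) + (L - 6240) = (-9343 + 18616) + (1201/7686173 - 6240) = 9273 - 47961718319/7686173 = 23312163910/7686173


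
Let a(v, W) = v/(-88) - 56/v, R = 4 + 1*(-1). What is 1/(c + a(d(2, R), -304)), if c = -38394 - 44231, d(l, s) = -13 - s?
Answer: -22/1817669 ≈ -1.2103e-5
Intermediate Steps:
R = 3 (R = 4 - 1 = 3)
a(v, W) = -56/v - v/88 (a(v, W) = v*(-1/88) - 56/v = -v/88 - 56/v = -56/v - v/88)
c = -82625
1/(c + a(d(2, R), -304)) = 1/(-82625 + (-56/(-13 - 1*3) - (-13 - 1*3)/88)) = 1/(-82625 + (-56/(-13 - 3) - (-13 - 3)/88)) = 1/(-82625 + (-56/(-16) - 1/88*(-16))) = 1/(-82625 + (-56*(-1/16) + 2/11)) = 1/(-82625 + (7/2 + 2/11)) = 1/(-82625 + 81/22) = 1/(-1817669/22) = -22/1817669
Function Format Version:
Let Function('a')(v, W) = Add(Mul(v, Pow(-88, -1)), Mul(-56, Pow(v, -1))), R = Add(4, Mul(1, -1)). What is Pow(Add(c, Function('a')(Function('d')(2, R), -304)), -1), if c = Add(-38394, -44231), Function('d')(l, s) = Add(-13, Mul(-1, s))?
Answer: Rational(-22, 1817669) ≈ -1.2103e-5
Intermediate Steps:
R = 3 (R = Add(4, -1) = 3)
Function('a')(v, W) = Add(Mul(-56, Pow(v, -1)), Mul(Rational(-1, 88), v)) (Function('a')(v, W) = Add(Mul(v, Rational(-1, 88)), Mul(-56, Pow(v, -1))) = Add(Mul(Rational(-1, 88), v), Mul(-56, Pow(v, -1))) = Add(Mul(-56, Pow(v, -1)), Mul(Rational(-1, 88), v)))
c = -82625
Pow(Add(c, Function('a')(Function('d')(2, R), -304)), -1) = Pow(Add(-82625, Add(Mul(-56, Pow(Add(-13, Mul(-1, 3)), -1)), Mul(Rational(-1, 88), Add(-13, Mul(-1, 3))))), -1) = Pow(Add(-82625, Add(Mul(-56, Pow(Add(-13, -3), -1)), Mul(Rational(-1, 88), Add(-13, -3)))), -1) = Pow(Add(-82625, Add(Mul(-56, Pow(-16, -1)), Mul(Rational(-1, 88), -16))), -1) = Pow(Add(-82625, Add(Mul(-56, Rational(-1, 16)), Rational(2, 11))), -1) = Pow(Add(-82625, Add(Rational(7, 2), Rational(2, 11))), -1) = Pow(Add(-82625, Rational(81, 22)), -1) = Pow(Rational(-1817669, 22), -1) = Rational(-22, 1817669)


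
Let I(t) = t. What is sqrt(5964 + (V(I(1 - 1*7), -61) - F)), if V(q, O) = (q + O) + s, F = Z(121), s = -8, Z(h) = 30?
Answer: 3*sqrt(651) ≈ 76.544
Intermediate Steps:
F = 30
V(q, O) = -8 + O + q (V(q, O) = (q + O) - 8 = (O + q) - 8 = -8 + O + q)
sqrt(5964 + (V(I(1 - 1*7), -61) - F)) = sqrt(5964 + ((-8 - 61 + (1 - 1*7)) - 1*30)) = sqrt(5964 + ((-8 - 61 + (1 - 7)) - 30)) = sqrt(5964 + ((-8 - 61 - 6) - 30)) = sqrt(5964 + (-75 - 30)) = sqrt(5964 - 105) = sqrt(5859) = 3*sqrt(651)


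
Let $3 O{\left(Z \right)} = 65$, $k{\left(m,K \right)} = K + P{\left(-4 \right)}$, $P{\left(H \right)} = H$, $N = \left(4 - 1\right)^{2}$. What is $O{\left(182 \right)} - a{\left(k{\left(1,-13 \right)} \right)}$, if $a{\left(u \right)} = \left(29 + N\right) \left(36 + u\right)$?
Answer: $- \frac{2101}{3} \approx -700.33$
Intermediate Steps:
$N = 9$ ($N = 3^{2} = 9$)
$k{\left(m,K \right)} = -4 + K$ ($k{\left(m,K \right)} = K - 4 = -4 + K$)
$a{\left(u \right)} = 1368 + 38 u$ ($a{\left(u \right)} = \left(29 + 9\right) \left(36 + u\right) = 38 \left(36 + u\right) = 1368 + 38 u$)
$O{\left(Z \right)} = \frac{65}{3}$ ($O{\left(Z \right)} = \frac{1}{3} \cdot 65 = \frac{65}{3}$)
$O{\left(182 \right)} - a{\left(k{\left(1,-13 \right)} \right)} = \frac{65}{3} - \left(1368 + 38 \left(-4 - 13\right)\right) = \frac{65}{3} - \left(1368 + 38 \left(-17\right)\right) = \frac{65}{3} - \left(1368 - 646\right) = \frac{65}{3} - 722 = - \frac{2101}{3}$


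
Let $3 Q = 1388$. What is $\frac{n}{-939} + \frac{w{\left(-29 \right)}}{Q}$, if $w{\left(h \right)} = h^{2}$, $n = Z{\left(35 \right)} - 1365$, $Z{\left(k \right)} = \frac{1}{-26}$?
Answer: $\frac{55429015}{16943316} \approx 3.2714$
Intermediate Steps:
$Z{\left(k \right)} = - \frac{1}{26}$
$Q = \frac{1388}{3}$ ($Q = \frac{1}{3} \cdot 1388 = \frac{1388}{3} \approx 462.67$)
$n = - \frac{35491}{26}$ ($n = - \frac{1}{26} - 1365 = - \frac{35491}{26} \approx -1365.0$)
$\frac{n}{-939} + \frac{w{\left(-29 \right)}}{Q} = - \frac{35491}{26 \left(-939\right)} + \frac{\left(-29\right)^{2}}{\frac{1388}{3}} = \left(- \frac{35491}{26}\right) \left(- \frac{1}{939}\right) + 841 \cdot \frac{3}{1388} = \frac{35491}{24414} + \frac{2523}{1388} = \frac{55429015}{16943316}$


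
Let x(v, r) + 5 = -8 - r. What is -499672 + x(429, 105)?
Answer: -499790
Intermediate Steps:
x(v, r) = -13 - r (x(v, r) = -5 + (-8 - r) = -13 - r)
-499672 + x(429, 105) = -499672 + (-13 - 1*105) = -499672 + (-13 - 105) = -499672 - 118 = -499790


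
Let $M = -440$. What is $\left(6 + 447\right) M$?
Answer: $-199320$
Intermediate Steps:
$\left(6 + 447\right) M = \left(6 + 447\right) \left(-440\right) = 453 \left(-440\right) = -199320$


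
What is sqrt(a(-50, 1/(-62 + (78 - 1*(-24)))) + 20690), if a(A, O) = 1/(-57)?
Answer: sqrt(67221753)/57 ≈ 143.84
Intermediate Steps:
a(A, O) = -1/57
sqrt(a(-50, 1/(-62 + (78 - 1*(-24)))) + 20690) = sqrt(-1/57 + 20690) = sqrt(1179329/57) = sqrt(67221753)/57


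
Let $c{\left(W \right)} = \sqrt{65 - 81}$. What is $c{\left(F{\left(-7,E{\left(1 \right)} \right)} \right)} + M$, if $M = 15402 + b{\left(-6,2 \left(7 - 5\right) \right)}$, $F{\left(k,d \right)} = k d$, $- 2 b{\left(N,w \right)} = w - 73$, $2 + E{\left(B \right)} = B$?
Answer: $\frac{30873}{2} + 4 i \approx 15437.0 + 4.0 i$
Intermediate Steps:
$E{\left(B \right)} = -2 + B$
$b{\left(N,w \right)} = \frac{73}{2} - \frac{w}{2}$ ($b{\left(N,w \right)} = - \frac{w - 73}{2} = - \frac{-73 + w}{2} = \frac{73}{2} - \frac{w}{2}$)
$F{\left(k,d \right)} = d k$
$M = \frac{30873}{2}$ ($M = 15402 + \left(\frac{73}{2} - \frac{2 \left(7 - 5\right)}{2}\right) = 15402 + \left(\frac{73}{2} - \frac{2 \cdot 2}{2}\right) = 15402 + \left(\frac{73}{2} - 2\right) = 15402 + \frac{69}{2} = \frac{30873}{2} \approx 15437.0$)
$c{\left(W \right)} = 4 i$ ($c{\left(W \right)} = \sqrt{-16} = 4 i$)
$c{\left(F{\left(-7,E{\left(1 \right)} \right)} \right)} + M = 4 i + \frac{30873}{2} = \frac{30873}{2} + 4 i$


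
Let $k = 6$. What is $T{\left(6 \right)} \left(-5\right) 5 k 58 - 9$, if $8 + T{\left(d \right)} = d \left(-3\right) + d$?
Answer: $173991$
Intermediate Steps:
$T{\left(d \right)} = -8 - 2 d$ ($T{\left(d \right)} = -8 + \left(d \left(-3\right) + d\right) = -8 + \left(- 3 d + d\right) = -8 - 2 d$)
$T{\left(6 \right)} \left(-5\right) 5 k 58 - 9 = \left(-8 - 12\right) \left(-5\right) 5 \cdot 6 \cdot 58 - 9 = \left(-8 - 12\right) \left(-5\right) 30 \cdot 58 - 9 = \left(-20\right) \left(-5\right) 30 \cdot 58 - 9 = 100 \cdot 30 \cdot 58 - 9 = 3000 \cdot 58 - 9 = 174000 - 9 = 173991$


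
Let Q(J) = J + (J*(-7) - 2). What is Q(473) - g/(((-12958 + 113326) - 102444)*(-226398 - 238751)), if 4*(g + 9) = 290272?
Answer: -2742444152719/965649324 ≈ -2840.0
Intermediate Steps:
Q(J) = -2 - 6*J (Q(J) = J + (-7*J - 2) = J + (-2 - 7*J) = -2 - 6*J)
g = 72559 (g = -9 + (1/4)*290272 = -9 + 72568 = 72559)
Q(473) - g/(((-12958 + 113326) - 102444)*(-226398 - 238751)) = (-2 - 6*473) - 72559/(((-12958 + 113326) - 102444)*(-226398 - 238751)) = (-2 - 2838) - 72559/((100368 - 102444)*(-465149)) = -2840 - 72559/((-2076*(-465149))) = -2840 - 72559/965649324 = -2742444152719/965649324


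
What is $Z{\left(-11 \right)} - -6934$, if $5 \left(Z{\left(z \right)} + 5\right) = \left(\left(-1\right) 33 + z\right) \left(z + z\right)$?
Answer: $\frac{35613}{5} \approx 7122.6$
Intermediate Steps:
$Z{\left(z \right)} = -5 + \frac{2 z \left(-33 + z\right)}{5}$ ($Z{\left(z \right)} = -5 + \frac{\left(\left(-1\right) 33 + z\right) \left(z + z\right)}{5} = -5 + \frac{\left(-33 + z\right) 2 z}{5} = -5 + \frac{2 z \left(-33 + z\right)}{5}$)
$Z{\left(-11 \right)} - -6934 = \left(-5 - - \frac{726}{5} + \frac{2 \left(-11\right)^{2}}{5}\right) - -6934 = \left(-5 + \frac{726}{5} + \frac{2}{5} \cdot 121\right) + 6934 = \left(-5 + \frac{726}{5} + \frac{242}{5}\right) + 6934 = \frac{943}{5} + 6934 = \frac{35613}{5}$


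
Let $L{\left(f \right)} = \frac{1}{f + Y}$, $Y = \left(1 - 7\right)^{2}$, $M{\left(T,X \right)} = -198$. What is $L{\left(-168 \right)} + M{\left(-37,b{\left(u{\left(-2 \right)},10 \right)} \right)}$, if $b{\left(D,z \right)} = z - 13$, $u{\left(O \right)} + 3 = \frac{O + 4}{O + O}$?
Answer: $- \frac{26137}{132} \approx -198.01$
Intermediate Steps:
$u{\left(O \right)} = -3 + \frac{4 + O}{2 O}$ ($u{\left(O \right)} = -3 + \frac{O + 4}{O + O} = -3 + \frac{4 + O}{2 O}$)
$b{\left(D,z \right)} = -13 + z$
$Y = 36$ ($Y = \left(-6\right)^{2} = 36$)
$L{\left(f \right)} = \frac{1}{36 + f}$ ($L{\left(f \right)} = \frac{1}{f + 36} = \frac{1}{36 + f}$)
$L{\left(-168 \right)} + M{\left(-37,b{\left(u{\left(-2 \right)},10 \right)} \right)} = \frac{1}{36 - 168} - 198 = \frac{1}{-132} - 198 = - \frac{1}{132} - 198 = - \frac{26137}{132}$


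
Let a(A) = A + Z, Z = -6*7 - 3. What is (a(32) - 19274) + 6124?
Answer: -13163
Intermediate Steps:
Z = -45 (Z = -42 - 3 = -45)
a(A) = -45 + A (a(A) = A - 45 = -45 + A)
(a(32) - 19274) + 6124 = ((-45 + 32) - 19274) + 6124 = (-13 - 19274) + 6124 = -19287 + 6124 = -13163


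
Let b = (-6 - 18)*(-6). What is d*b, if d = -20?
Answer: -2880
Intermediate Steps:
b = 144 (b = -24*(-6) = 144)
d*b = -20*144 = -2880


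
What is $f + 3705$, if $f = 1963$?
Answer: $5668$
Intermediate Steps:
$f + 3705 = 1963 + 3705 = 5668$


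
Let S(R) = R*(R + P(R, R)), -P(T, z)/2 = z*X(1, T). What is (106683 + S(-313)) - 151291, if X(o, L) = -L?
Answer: -61275233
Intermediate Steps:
P(T, z) = 2*T*z (P(T, z) = -2*z*(-T) = -(-2)*T*z = 2*T*z)
S(R) = R*(R + 2*R²) (S(R) = R*(R + 2*R*R) = R*(R + 2*R²))
(106683 + S(-313)) - 151291 = (106683 + (-313)²*(1 + 2*(-313))) - 151291 = (106683 + 97969*(1 - 626)) - 151291 = (106683 + 97969*(-625)) - 151291 = (106683 - 61230625) - 151291 = -61123942 - 151291 = -61275233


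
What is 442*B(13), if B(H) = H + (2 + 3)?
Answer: 7956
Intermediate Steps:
B(H) = 5 + H (B(H) = H + 5 = 5 + H)
442*B(13) = 442*(5 + 13) = 442*18 = 7956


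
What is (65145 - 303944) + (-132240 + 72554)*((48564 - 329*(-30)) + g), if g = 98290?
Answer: -9354467463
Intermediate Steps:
(65145 - 303944) + (-132240 + 72554)*((48564 - 329*(-30)) + g) = (65145 - 303944) + (-132240 + 72554)*((48564 - 329*(-30)) + 98290) = -238799 - 59686*((48564 - 1*(-9870)) + 98290) = -238799 - 59686*((48564 + 9870) + 98290) = -238799 - 59686*(58434 + 98290) = -238799 - 59686*156724 = -238799 - 9354228664 = -9354467463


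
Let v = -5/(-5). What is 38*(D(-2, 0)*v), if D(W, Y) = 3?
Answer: 114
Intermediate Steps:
v = 1 (v = -5*(-⅕) = 1)
38*(D(-2, 0)*v) = 38*(3*1) = 38*3 = 114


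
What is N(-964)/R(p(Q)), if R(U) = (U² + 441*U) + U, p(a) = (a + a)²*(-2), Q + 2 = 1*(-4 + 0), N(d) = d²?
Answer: -58081/2772 ≈ -20.953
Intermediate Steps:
Q = -6 (Q = -2 + 1*(-4 + 0) = -2 + 1*(-4) = -2 - 4 = -6)
p(a) = -8*a² (p(a) = (2*a)²*(-2) = (4*a²)*(-2) = -8*a²)
R(U) = U² + 442*U
N(-964)/R(p(Q)) = (-964)²/(((-8*(-6)²)*(442 - 8*(-6)²))) = 929296/(((-8*36)*(442 - 8*36))) = 929296/((-288*(442 - 288))) = 929296/((-288*154)) = 929296/(-44352) = 929296*(-1/44352) = -58081/2772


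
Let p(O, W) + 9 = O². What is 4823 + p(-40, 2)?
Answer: 6414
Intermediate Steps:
p(O, W) = -9 + O²
4823 + p(-40, 2) = 4823 + (-9 + (-40)²) = 4823 + (-9 + 1600) = 4823 + 1591 = 6414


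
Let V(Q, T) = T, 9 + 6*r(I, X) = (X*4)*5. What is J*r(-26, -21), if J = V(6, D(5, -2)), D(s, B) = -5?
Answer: 715/2 ≈ 357.50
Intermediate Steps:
r(I, X) = -3/2 + 10*X/3 (r(I, X) = -3/2 + ((X*4)*5)/6 = -3/2 + ((4*X)*5)/6 = -3/2 + (20*X)/6 = -3/2 + 10*X/3)
J = -5
J*r(-26, -21) = -5*(-3/2 + (10/3)*(-21)) = -5*(-3/2 - 70) = -5*(-143/2) = 715/2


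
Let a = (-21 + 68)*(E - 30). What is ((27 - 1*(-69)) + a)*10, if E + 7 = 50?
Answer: 7070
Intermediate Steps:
E = 43 (E = -7 + 50 = 43)
a = 611 (a = (-21 + 68)*(43 - 30) = 47*13 = 611)
((27 - 1*(-69)) + a)*10 = ((27 - 1*(-69)) + 611)*10 = ((27 + 69) + 611)*10 = (96 + 611)*10 = 707*10 = 7070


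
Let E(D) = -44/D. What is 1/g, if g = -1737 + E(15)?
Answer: -15/26099 ≈ -0.00057473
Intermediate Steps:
g = -26099/15 (g = -1737 - 44/15 = -26099/15 ≈ -1739.9)
1/g = 1/(-26099/15) = -15/26099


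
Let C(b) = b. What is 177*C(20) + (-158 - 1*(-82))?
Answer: 3464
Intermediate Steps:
177*C(20) + (-158 - 1*(-82)) = 177*20 + (-158 - 1*(-82)) = 3540 + (-158 + 82) = 3540 - 76 = 3464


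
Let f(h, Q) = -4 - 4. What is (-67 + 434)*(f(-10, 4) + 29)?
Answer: 7707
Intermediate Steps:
f(h, Q) = -8
(-67 + 434)*(f(-10, 4) + 29) = (-67 + 434)*(-8 + 29) = 367*21 = 7707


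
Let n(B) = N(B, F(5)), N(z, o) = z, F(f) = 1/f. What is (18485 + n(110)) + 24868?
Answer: 43463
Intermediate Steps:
n(B) = B
(18485 + n(110)) + 24868 = (18485 + 110) + 24868 = 18595 + 24868 = 43463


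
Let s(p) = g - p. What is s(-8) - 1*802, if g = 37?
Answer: -757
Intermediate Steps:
s(p) = 37 - p
s(-8) - 1*802 = (37 - 1*(-8)) - 1*802 = (37 + 8) - 802 = 45 - 802 = -757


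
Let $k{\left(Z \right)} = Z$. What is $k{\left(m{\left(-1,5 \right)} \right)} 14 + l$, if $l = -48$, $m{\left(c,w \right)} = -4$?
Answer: $-104$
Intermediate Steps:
$k{\left(m{\left(-1,5 \right)} \right)} 14 + l = \left(-4\right) 14 - 48 = -56 - 48 = -104$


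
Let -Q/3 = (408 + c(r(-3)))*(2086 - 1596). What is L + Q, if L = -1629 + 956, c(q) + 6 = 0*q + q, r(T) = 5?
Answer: -598963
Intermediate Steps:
c(q) = -6 + q (c(q) = -6 + (0*q + q) = -6 + (0 + q) = -6 + q)
L = -673
Q = -598290 (Q = -3*(408 + (-6 + 5))*(2086 - 1596) = -3*(408 - 1)*490 = -1221*490 = -3*199430 = -598290)
L + Q = -673 - 598290 = -598963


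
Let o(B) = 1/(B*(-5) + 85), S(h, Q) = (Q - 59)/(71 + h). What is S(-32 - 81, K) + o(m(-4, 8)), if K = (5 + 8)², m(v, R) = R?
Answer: -818/315 ≈ -2.5968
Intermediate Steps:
K = 169 (K = 13² = 169)
S(h, Q) = (-59 + Q)/(71 + h)
o(B) = 1/(85 - 5*B) (o(B) = 1/(-5*B + 85) = 1/(85 - 5*B))
S(-32 - 81, K) + o(m(-4, 8)) = (-59 + 169)/(71 + (-32 - 81)) - 1/(-85 + 5*8) = 110/(71 - 113) - 1/(-85 + 40) = 110/(-42) - 1/(-45) = -1/42*110 - 1*(-1/45) = -55/21 + 1/45 = -818/315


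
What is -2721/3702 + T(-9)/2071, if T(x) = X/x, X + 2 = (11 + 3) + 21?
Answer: -5648765/7666842 ≈ -0.73678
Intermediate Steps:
X = 33 (X = -2 + ((11 + 3) + 21) = -2 + (14 + 21) = -2 + 35 = 33)
T(x) = 33/x
-2721/3702 + T(-9)/2071 = -2721/3702 + (33/(-9))/2071 = -2721*1/3702 + (33*(-⅑))*(1/2071) = -907/1234 - 11/3*1/2071 = -907/1234 - 11/6213 = -5648765/7666842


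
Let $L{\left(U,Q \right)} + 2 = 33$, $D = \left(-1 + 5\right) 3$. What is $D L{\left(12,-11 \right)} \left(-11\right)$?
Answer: $-4092$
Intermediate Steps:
$D = 12$ ($D = 4 \cdot 3 = 12$)
$L{\left(U,Q \right)} = 31$ ($L{\left(U,Q \right)} = -2 + 33 = 31$)
$D L{\left(12,-11 \right)} \left(-11\right) = 12 \cdot 31 \left(-11\right) = 12 \left(-341\right) = -4092$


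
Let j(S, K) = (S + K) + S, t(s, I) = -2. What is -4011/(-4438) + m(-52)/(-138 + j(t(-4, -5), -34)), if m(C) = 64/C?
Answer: 82573/90662 ≈ 0.91078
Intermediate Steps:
j(S, K) = K + 2*S (j(S, K) = (K + S) + S = K + 2*S)
-4011/(-4438) + m(-52)/(-138 + j(t(-4, -5), -34)) = -4011/(-4438) + (64/(-52))/(-138 + (-34 + 2*(-2))) = -4011*(-1/4438) + (64*(-1/52))/(-138 + (-34 - 4)) = 573/634 - 16/(13*(-138 - 38)) = 573/634 - 16/13/(-176) = 573/634 - 16/13*(-1/176) = 573/634 + 1/143 = 82573/90662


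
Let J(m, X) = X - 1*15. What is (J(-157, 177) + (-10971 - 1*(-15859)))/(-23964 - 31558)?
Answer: -2525/27761 ≈ -0.090955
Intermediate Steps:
J(m, X) = -15 + X (J(m, X) = X - 15 = -15 + X)
(J(-157, 177) + (-10971 - 1*(-15859)))/(-23964 - 31558) = ((-15 + 177) + (-10971 - 1*(-15859)))/(-23964 - 31558) = (162 + (-10971 + 15859))/(-55522) = (162 + 4888)*(-1/55522) = 5050*(-1/55522) = -2525/27761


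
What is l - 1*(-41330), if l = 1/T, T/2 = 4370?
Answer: 361224201/8740 ≈ 41330.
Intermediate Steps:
T = 8740 (T = 2*4370 = 8740)
l = 1/8740 ≈ 0.00011442
l - 1*(-41330) = 1/8740 - 1*(-41330) = 1/8740 + 41330 = 361224201/8740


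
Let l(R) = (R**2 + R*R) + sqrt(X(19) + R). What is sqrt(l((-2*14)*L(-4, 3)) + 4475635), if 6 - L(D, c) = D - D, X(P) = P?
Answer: sqrt(4532083 + I*sqrt(149)) ≈ 2128.9 + 0.e-3*I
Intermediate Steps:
L(D, c) = 6 (L(D, c) = 6 - (D - D) = 6 - 1*0 = 6 + 0 = 6)
l(R) = sqrt(19 + R) + 2*R**2 (l(R) = (R**2 + R*R) + sqrt(19 + R) = (R**2 + R**2) + sqrt(19 + R) = 2*R**2 + sqrt(19 + R) = sqrt(19 + R) + 2*R**2)
sqrt(l((-2*14)*L(-4, 3)) + 4475635) = sqrt((sqrt(19 - 2*14*6) + 2*(-2*14*6)**2) + 4475635) = sqrt((sqrt(19 - 28*6) + 2*(-28*6)**2) + 4475635) = sqrt((sqrt(19 - 168) + 2*(-168)**2) + 4475635) = sqrt((sqrt(-149) + 2*28224) + 4475635) = sqrt((I*sqrt(149) + 56448) + 4475635) = sqrt((56448 + I*sqrt(149)) + 4475635) = sqrt(4532083 + I*sqrt(149))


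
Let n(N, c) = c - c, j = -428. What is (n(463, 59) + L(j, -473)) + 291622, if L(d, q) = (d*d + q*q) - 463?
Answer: 698072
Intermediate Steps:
L(d, q) = -463 + d**2 + q**2 (L(d, q) = (d**2 + q**2) - 463 = -463 + d**2 + q**2)
n(N, c) = 0
(n(463, 59) + L(j, -473)) + 291622 = (0 + (-463 + (-428)**2 + (-473)**2)) + 291622 = (0 + (-463 + 183184 + 223729)) + 291622 = (0 + 406450) + 291622 = 406450 + 291622 = 698072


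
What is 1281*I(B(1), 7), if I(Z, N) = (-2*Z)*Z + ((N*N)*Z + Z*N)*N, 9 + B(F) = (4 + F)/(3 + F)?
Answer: -32364465/8 ≈ -4.0456e+6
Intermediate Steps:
B(F) = -9 + (4 + F)/(3 + F)
I(Z, N) = -2*Z**2 + N*(N*Z + Z*N**2) (I(Z, N) = -2*Z**2 + (N**2*Z + N*Z)*N = -2*Z**2 + (Z*N**2 + N*Z)*N = -2*Z**2 + (N*Z + Z*N**2)*N = -2*Z**2 + N*(N*Z + Z*N**2))
1281*I(B(1), 7) = 1281*(((-23 - 8*1)/(3 + 1))*(7**2 + 7**3 - 2*(-23 - 8*1)/(3 + 1))) = 1281*(((-23 - 8)/4)*(49 + 343 - 2*(-23 - 8)/4)) = 1281*(((1/4)*(-31))*(49 + 343 - (-31)/2)) = 1281*(-31*(49 + 343 - 2*(-31/4))/4) = 1281*(-31*(49 + 343 + 31/2)/4) = 1281*(-31/4*815/2) = 1281*(-25265/8) = -32364465/8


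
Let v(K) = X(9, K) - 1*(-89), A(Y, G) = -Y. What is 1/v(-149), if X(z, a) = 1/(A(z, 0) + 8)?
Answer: 1/88 ≈ 0.011364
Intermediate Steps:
X(z, a) = 1/(8 - z) (X(z, a) = 1/(-z + 8) = 1/(8 - z))
v(K) = 88 (v(K) = -1/(-8 + 9) - 1*(-89) = -1/1 + 89 = -1*1 + 89 = -1 + 89 = 88)
1/v(-149) = 1/88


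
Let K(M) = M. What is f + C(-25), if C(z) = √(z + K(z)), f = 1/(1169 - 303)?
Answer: 1/866 + 5*I*√2 ≈ 0.0011547 + 7.0711*I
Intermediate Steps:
f = 1/866 ≈ 0.0011547
C(z) = √2*√z (C(z) = √(z + z) = √(2*z) = √2*√z)
f + C(-25) = 1/866 + √2*√(-25) = 1/866 + √2*(5*I) = 1/866 + 5*I*√2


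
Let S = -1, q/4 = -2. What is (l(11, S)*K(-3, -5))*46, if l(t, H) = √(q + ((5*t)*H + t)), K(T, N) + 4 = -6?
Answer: -920*I*√13 ≈ -3317.1*I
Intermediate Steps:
q = -8 (q = 4*(-2) = -8)
K(T, N) = -10 (K(T, N) = -4 - 6 = -10)
l(t, H) = √(-8 + t + 5*H*t) (l(t, H) = √(-8 + ((5*t)*H + t)) = √(-8 + (5*H*t + t)) = √(-8 + (t + 5*H*t)) = √(-8 + t + 5*H*t))
(l(11, S)*K(-3, -5))*46 = (√(-8 + 11 + 5*(-1)*11)*(-10))*46 = (√(-8 + 11 - 55)*(-10))*46 = (√(-52)*(-10))*46 = ((2*I*√13)*(-10))*46 = -20*I*√13*46 = -920*I*√13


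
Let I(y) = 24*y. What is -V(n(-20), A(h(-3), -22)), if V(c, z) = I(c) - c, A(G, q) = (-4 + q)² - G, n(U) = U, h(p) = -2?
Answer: 460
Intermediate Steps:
V(c, z) = 23*c (V(c, z) = 24*c - c = 23*c)
-V(n(-20), A(h(-3), -22)) = -23*(-20) = -1*(-460) = 460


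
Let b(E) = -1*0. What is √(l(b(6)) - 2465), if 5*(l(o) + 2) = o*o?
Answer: I*√2467 ≈ 49.669*I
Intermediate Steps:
b(E) = 0
l(o) = -2 + o²/5 (l(o) = -2 + (o*o)/5 = -2 + o²/5)
√(l(b(6)) - 2465) = √((-2 + (⅕)*0²) - 2465) = √((-2 + (⅕)*0) - 2465) = √((-2 + 0) - 2465) = √(-2 - 2465) = √(-2467) = I*√2467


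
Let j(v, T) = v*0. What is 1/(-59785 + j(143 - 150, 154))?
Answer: -1/59785 ≈ -1.6727e-5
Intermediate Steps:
j(v, T) = 0
1/(-59785 + j(143 - 150, 154)) = 1/(-59785 + 0) = 1/(-59785) = -1/59785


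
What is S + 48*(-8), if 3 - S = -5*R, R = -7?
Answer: -416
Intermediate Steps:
S = -32 (S = 3 - (-5)*(-7) = 3 - 1*35 = 3 - 35 = -32)
S + 48*(-8) = -32 + 48*(-8) = -32 - 384 = -416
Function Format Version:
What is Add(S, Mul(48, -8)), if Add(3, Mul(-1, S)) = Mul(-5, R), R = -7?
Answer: -416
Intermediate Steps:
S = -32 (S = Add(3, Mul(-1, Mul(-5, -7))) = Add(3, Mul(-1, 35)) = Add(3, -35) = -32)
Add(S, Mul(48, -8)) = Add(-32, Mul(48, -8)) = Add(-32, -384) = -416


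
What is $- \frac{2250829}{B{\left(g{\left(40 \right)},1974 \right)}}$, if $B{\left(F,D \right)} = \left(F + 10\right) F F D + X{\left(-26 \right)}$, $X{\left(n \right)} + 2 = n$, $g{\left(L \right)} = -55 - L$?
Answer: $\frac{321547}{216329254} \approx 0.0014864$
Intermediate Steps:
$X{\left(n \right)} = -2 + n$
$B{\left(F,D \right)} = -28 + D F^{2} \left(10 + F\right)$ ($B{\left(F,D \right)} = \left(F + 10\right) F F D - 28 = \left(10 + F\right) F F D - 28 = F \left(10 + F\right) F D - 28 = F^{2} \left(10 + F\right) D - 28 = D F^{2} \left(10 + F\right) - 28 = -28 + D F^{2} \left(10 + F\right)$)
$- \frac{2250829}{B{\left(g{\left(40 \right)},1974 \right)}} = - \frac{2250829}{-28 + 1974 \left(-55 - 40\right)^{3} + 10 \cdot 1974 \left(-55 - 40\right)^{2}} = - \frac{2250829}{-28 + 1974 \left(-95\right)^{3} + 10 \cdot 1974 \left(-95\right)^{2}} = - \frac{2250829}{-28 + 1974 \left(-857375\right) + 10 \cdot 1974 \cdot 9025} = - \frac{2250829}{-28 - 1692458250 + 178153500} = - \frac{2250829}{-1514304778} = \left(-2250829\right) \left(- \frac{1}{1514304778}\right) = \frac{321547}{216329254}$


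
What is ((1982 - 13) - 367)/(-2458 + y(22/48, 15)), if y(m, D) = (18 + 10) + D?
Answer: -534/805 ≈ -0.66335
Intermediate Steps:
y(m, D) = 28 + D
((1982 - 13) - 367)/(-2458 + y(22/48, 15)) = ((1982 - 13) - 367)/(-2458 + (28 + 15)) = (1969 - 367)/(-2458 + 43) = 1602/(-2415) = 1602*(-1/2415) = -534/805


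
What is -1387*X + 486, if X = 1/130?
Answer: 61793/130 ≈ 475.33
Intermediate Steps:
X = 1/130 ≈ 0.0076923
-1387*X + 486 = -1387*1/130 + 486 = -1387/130 + 486 = 61793/130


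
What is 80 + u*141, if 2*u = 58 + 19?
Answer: 11017/2 ≈ 5508.5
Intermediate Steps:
u = 77/2 (u = (58 + 19)/2 = (½)*77 = 77/2 ≈ 38.500)
80 + u*141 = 80 + (77/2)*141 = 80 + 10857/2 = 11017/2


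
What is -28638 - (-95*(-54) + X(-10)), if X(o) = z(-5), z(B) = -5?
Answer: -33763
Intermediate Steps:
X(o) = -5
-28638 - (-95*(-54) + X(-10)) = -28638 - (-95*(-54) - 5) = -28638 - (5130 - 5) = -28638 - 1*5125 = -28638 - 5125 = -33763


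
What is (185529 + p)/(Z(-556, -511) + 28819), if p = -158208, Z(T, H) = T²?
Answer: 27321/337955 ≈ 0.080842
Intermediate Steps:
(185529 + p)/(Z(-556, -511) + 28819) = (185529 - 158208)/((-556)² + 28819) = 27321/(309136 + 28819) = 27321/337955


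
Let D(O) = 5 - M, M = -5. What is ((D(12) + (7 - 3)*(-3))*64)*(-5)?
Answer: 640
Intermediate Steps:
D(O) = 10 (D(O) = 5 - 1*(-5) = 5 + 5 = 10)
((D(12) + (7 - 3)*(-3))*64)*(-5) = ((10 + (7 - 3)*(-3))*64)*(-5) = ((10 + 4*(-3))*64)*(-5) = ((10 - 12)*64)*(-5) = -2*64*(-5) = -128*(-5) = 640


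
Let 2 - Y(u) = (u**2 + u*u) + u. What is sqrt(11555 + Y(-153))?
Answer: 2*I*sqrt(8777) ≈ 187.37*I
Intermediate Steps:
Y(u) = 2 - u - 2*u**2 (Y(u) = 2 - ((u**2 + u*u) + u) = 2 - ((u**2 + u**2) + u) = 2 - (2*u**2 + u) = 2 - (u + 2*u**2) = 2 + (-u - 2*u**2) = 2 - u - 2*u**2)
sqrt(11555 + Y(-153)) = sqrt(11555 + (2 - 1*(-153) - 2*(-153)**2)) = sqrt(11555 + (2 + 153 - 2*23409)) = sqrt(11555 + (2 + 153 - 46818)) = sqrt(11555 - 46663) = sqrt(-35108) = 2*I*sqrt(8777)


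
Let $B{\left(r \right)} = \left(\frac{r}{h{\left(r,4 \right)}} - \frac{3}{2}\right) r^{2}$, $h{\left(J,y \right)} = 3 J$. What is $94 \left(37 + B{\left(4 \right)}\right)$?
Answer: $\frac{5170}{3} \approx 1723.3$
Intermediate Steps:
$B{\left(r \right)} = - \frac{7 r^{2}}{6}$ ($B{\left(r \right)} = \left(\frac{r}{3 r} - \frac{3}{2}\right) r^{2} = \left(r \frac{1}{3 r} - \frac{3}{2}\right) r^{2} = \left(\frac{1}{3} - \frac{3}{2}\right) r^{2} = - \frac{7 r^{2}}{6}$)
$94 \left(37 + B{\left(4 \right)}\right) = 94 \left(37 - \frac{7 \cdot 4^{2}}{6}\right) = 94 \left(37 - \frac{56}{3}\right) = 94 \cdot \frac{55}{3} = \frac{5170}{3}$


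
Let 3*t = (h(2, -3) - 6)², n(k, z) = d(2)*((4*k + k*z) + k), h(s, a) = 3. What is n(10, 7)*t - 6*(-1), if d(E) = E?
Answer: 726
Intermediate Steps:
n(k, z) = 10*k + 2*k*z (n(k, z) = 2*((4*k + k*z) + k) = 2*(5*k + k*z) = 10*k + 2*k*z)
t = 3 (t = (3 - 6)²/3 = (⅓)*(-3)² = (⅓)*9 = 3)
n(10, 7)*t - 6*(-1) = (2*10*(5 + 7))*3 - 6*(-1) = (2*10*12)*3 + 6 = 240*3 + 6 = 720 + 6 = 726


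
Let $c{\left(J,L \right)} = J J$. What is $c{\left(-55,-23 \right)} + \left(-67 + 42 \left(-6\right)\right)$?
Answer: $2706$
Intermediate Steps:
$c{\left(J,L \right)} = J^{2}$
$c{\left(-55,-23 \right)} + \left(-67 + 42 \left(-6\right)\right) = \left(-55\right)^{2} + \left(-67 + 42 \left(-6\right)\right) = 3025 - 319 = 2706$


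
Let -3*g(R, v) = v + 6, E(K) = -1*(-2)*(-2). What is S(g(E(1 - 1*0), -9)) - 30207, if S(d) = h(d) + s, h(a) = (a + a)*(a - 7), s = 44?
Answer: -30175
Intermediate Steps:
h(a) = 2*a*(-7 + a) (h(a) = (2*a)*(-7 + a) = 2*a*(-7 + a))
E(K) = -4 (E(K) = 2*(-2) = -4)
g(R, v) = -2 - v/3 (g(R, v) = -(v + 6)/3 = -(6 + v)/3 = -2 - v/3)
S(d) = 44 + 2*d*(-7 + d) (S(d) = 2*d*(-7 + d) + 44 = 44 + 2*d*(-7 + d))
S(g(E(1 - 1*0), -9)) - 30207 = (44 + 2*(-2 - ⅓*(-9))*(-7 + (-2 - ⅓*(-9)))) - 30207 = (44 + 2*(-2 + 3)*(-7 + (-2 + 3))) - 30207 = (44 + 2*1*(-7 + 1)) - 30207 = (44 + 2*1*(-6)) - 30207 = (44 - 12) - 30207 = 32 - 30207 = -30175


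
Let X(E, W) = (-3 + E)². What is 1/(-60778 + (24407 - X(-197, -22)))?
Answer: -1/76371 ≈ -1.3094e-5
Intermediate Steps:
1/(-60778 + (24407 - X(-197, -22))) = 1/(-60778 + (24407 - (-3 - 197)²)) = 1/(-60778 + (24407 - 1*(-200)²)) = 1/(-60778 + (24407 - 1*40000)) = 1/(-60778 + (24407 - 40000)) = 1/(-60778 - 15593) = 1/(-76371) = -1/76371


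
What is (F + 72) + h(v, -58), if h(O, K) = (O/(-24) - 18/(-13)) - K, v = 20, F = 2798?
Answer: 228427/78 ≈ 2928.6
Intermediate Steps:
h(O, K) = 18/13 - K - O/24 (h(O, K) = (O*(-1/24) - 18*(-1/13)) - K = (-O/24 + 18/13) - K = (18/13 - O/24) - K = 18/13 - K - O/24)
(F + 72) + h(v, -58) = (2798 + 72) + (18/13 - 1*(-58) - 1/24*20) = 2870 + (18/13 + 58 - ⅚) = 2870 + 4567/78 = 228427/78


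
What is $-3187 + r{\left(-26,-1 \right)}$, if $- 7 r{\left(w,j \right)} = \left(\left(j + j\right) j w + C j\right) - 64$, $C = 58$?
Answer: $- \frac{22135}{7} \approx -3162.1$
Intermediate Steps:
$r{\left(w,j \right)} = \frac{64}{7} - \frac{58 j}{7} - \frac{2 w j^{2}}{7}$ ($r{\left(w,j \right)} = - \frac{\left(\left(j + j\right) j w + 58 j\right) - 64}{7} = - \frac{\left(2 j j w + 58 j\right) - 64}{7} = - \frac{\left(2 j^{2} w + 58 j\right) - 64}{7} = - \frac{\left(2 w j^{2} + 58 j\right) - 64}{7} = - \frac{\left(58 j + 2 w j^{2}\right) - 64}{7} = - \frac{-64 + 58 j + 2 w j^{2}}{7} = \frac{64}{7} - \frac{58 j}{7} - \frac{2 w j^{2}}{7}$)
$-3187 + r{\left(-26,-1 \right)} = -3187 - \left(- \frac{122}{7} - \frac{52}{7}\right) = -3187 + \left(\frac{64}{7} + \frac{58}{7} - \left(- \frac{52}{7}\right) 1\right) = -3187 + \left(\frac{64}{7} + \frac{58}{7} + \frac{52}{7}\right) = -3187 + \frac{174}{7} = - \frac{22135}{7}$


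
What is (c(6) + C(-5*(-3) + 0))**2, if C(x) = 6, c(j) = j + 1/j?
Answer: 5329/36 ≈ 148.03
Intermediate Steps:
c(j) = j + 1/j
(c(6) + C(-5*(-3) + 0))**2 = ((6 + 1/6) + 6)**2 = (37/6 + 6)**2 = (73/6)**2 = 5329/36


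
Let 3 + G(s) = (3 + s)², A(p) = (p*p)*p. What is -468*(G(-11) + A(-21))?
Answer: 4305600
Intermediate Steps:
A(p) = p³ (A(p) = p²*p = p³)
G(s) = -3 + (3 + s)²
-468*(G(-11) + A(-21)) = -468*((-3 + (3 - 11)²) + (-21)³) = -468*((-3 + (-8)²) - 9261) = -468*((-3 + 64) - 9261) = -468*(61 - 9261) = -468*(-9200) = 4305600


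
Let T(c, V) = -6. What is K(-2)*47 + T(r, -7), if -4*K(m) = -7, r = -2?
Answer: 305/4 ≈ 76.250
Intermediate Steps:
K(m) = 7/4 (K(m) = -¼*(-7) = 7/4)
K(-2)*47 + T(r, -7) = (7/4)*47 - 6 = 329/4 - 6 = 305/4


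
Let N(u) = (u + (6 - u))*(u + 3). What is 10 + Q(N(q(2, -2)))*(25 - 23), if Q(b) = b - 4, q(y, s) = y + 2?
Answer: 86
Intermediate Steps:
q(y, s) = 2 + y
N(u) = 18 + 6*u (N(u) = 6*(3 + u) = 18 + 6*u)
Q(b) = -4 + b
10 + Q(N(q(2, -2)))*(25 - 23) = 10 + (-4 + (18 + 6*(2 + 2)))*(25 - 23) = 10 + (-4 + (18 + 6*4))*2 = 10 + (-4 + (18 + 24))*2 = 10 + (-4 + 42)*2 = 10 + 38*2 = 10 + 76 = 86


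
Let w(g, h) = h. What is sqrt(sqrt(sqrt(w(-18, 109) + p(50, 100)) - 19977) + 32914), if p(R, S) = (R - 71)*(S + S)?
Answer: sqrt(32914 + sqrt(-19977 + I*sqrt(4091))) ≈ 181.42 + 0.3895*I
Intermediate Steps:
p(R, S) = 2*S*(-71 + R) (p(R, S) = (-71 + R)*(2*S) = 2*S*(-71 + R))
sqrt(sqrt(sqrt(w(-18, 109) + p(50, 100)) - 19977) + 32914) = sqrt(sqrt(sqrt(109 + 2*100*(-71 + 50)) - 19977) + 32914) = sqrt(sqrt(sqrt(109 + 2*100*(-21)) - 19977) + 32914) = sqrt(sqrt(sqrt(109 - 4200) - 19977) + 32914) = sqrt(sqrt(sqrt(-4091) - 19977) + 32914) = sqrt(sqrt(I*sqrt(4091) - 19977) + 32914) = sqrt(sqrt(-19977 + I*sqrt(4091)) + 32914) = sqrt(32914 + sqrt(-19977 + I*sqrt(4091)))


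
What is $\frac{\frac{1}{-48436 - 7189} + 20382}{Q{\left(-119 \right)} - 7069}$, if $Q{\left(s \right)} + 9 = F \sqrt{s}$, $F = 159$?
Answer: $- \frac{8024673645422}{2954050341875} - \frac{180266051091 i \sqrt{119}}{2954050341875} \approx -2.7165 - 0.66569 i$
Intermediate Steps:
$Q{\left(s \right)} = -9 + 159 \sqrt{s}$
$\frac{\frac{1}{-48436 - 7189} + 20382}{Q{\left(-119 \right)} - 7069} = \frac{\frac{1}{-48436 - 7189} + 20382}{\left(-9 + 159 \sqrt{-119}\right) - 7069} = \frac{\frac{1}{-55625} + 20382}{\left(-9 + 159 i \sqrt{119}\right) - 7069} = \frac{- \frac{1}{55625} + 20382}{\left(-9 + 159 i \sqrt{119}\right) - 7069} = \frac{1133748749}{55625 \left(-7078 + 159 i \sqrt{119}\right)}$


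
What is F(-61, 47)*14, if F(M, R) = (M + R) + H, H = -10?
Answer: -336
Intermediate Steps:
F(M, R) = -10 + M + R (F(M, R) = (M + R) - 10 = -10 + M + R)
F(-61, 47)*14 = (-10 - 61 + 47)*14 = -24*14 = -336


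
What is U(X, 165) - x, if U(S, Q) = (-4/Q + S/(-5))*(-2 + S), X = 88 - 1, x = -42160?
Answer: 1342405/33 ≈ 40679.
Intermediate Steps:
X = 87
U(S, Q) = (-2 + S)*(-4/Q - S/5) (U(S, Q) = (-4/Q + S*(-⅕))*(-2 + S) = (-4/Q - S/5)*(-2 + S) = (-2 + S)*(-4/Q - S/5))
U(X, 165) - x = (⅕)*(40 - 20*87 - 1*165*87*(-2 + 87))/165 - 1*(-42160) = (⅕)*(1/165)*(40 - 1740 - 1*165*87*85) + 42160 = (⅕)*(1/165)*(40 - 1740 - 1220175) + 42160 = (⅕)*(1/165)*(-1221875) + 42160 = -48875/33 + 42160 = 1342405/33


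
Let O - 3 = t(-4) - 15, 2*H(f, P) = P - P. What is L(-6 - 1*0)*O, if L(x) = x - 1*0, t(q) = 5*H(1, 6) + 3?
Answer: 54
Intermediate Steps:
H(f, P) = 0 (H(f, P) = (P - P)/2 = (1/2)*0 = 0)
t(q) = 3 (t(q) = 5*0 + 3 = 0 + 3 = 3)
L(x) = x (L(x) = x + 0 = x)
O = -9 (O = 3 + (3 - 15) = 3 - 12 = -9)
L(-6 - 1*0)*O = (-6 - 1*0)*(-9) = (-6 + 0)*(-9) = -6*(-9) = 54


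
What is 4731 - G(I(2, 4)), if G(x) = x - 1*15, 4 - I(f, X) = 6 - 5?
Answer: 4743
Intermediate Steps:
I(f, X) = 3 (I(f, X) = 4 - (6 - 5) = 4 - 1*1 = 4 - 1 = 3)
G(x) = -15 + x (G(x) = x - 15 = -15 + x)
4731 - G(I(2, 4)) = 4731 - (-15 + 3) = 4731 - 1*(-12) = 4731 + 12 = 4743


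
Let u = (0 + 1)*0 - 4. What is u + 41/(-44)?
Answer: -217/44 ≈ -4.9318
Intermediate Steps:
u = -4 (u = 1*0 - 4 = 0 - 4 = -4)
u + 41/(-44) = -4 + 41/(-44) = -4 + 41*(-1/44) = -4 - 41/44 = -217/44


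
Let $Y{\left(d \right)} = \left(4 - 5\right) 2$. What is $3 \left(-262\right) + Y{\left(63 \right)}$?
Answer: $-788$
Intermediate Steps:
$Y{\left(d \right)} = -2$ ($Y{\left(d \right)} = \left(-1\right) 2 = -2$)
$3 \left(-262\right) + Y{\left(63 \right)} = 3 \left(-262\right) - 2 = -786 - 2 = -788$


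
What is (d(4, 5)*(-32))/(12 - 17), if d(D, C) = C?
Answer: 32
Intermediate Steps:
(d(4, 5)*(-32))/(12 - 17) = (5*(-32))/(12 - 17) = -160/(-5) = -160*(-1/5) = 32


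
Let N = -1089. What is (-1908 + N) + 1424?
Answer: -1573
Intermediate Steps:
(-1908 + N) + 1424 = (-1908 - 1089) + 1424 = -2997 + 1424 = -1573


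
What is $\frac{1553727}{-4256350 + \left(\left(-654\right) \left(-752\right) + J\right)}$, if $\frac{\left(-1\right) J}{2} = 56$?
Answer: $- \frac{1553727}{3764654} \approx -0.41271$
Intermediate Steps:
$J = -112$ ($J = \left(-2\right) 56 = -112$)
$\frac{1553727}{-4256350 + \left(\left(-654\right) \left(-752\right) + J\right)} = \frac{1553727}{-4256350 - -491696} = \frac{1553727}{-4256350 + \left(491808 - 112\right)} = \frac{1553727}{-4256350 + 491696} = \frac{1553727}{-3764654} = 1553727 \left(- \frac{1}{3764654}\right) = - \frac{1553727}{3764654}$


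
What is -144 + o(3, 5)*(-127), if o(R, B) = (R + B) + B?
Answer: -1795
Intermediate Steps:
o(R, B) = R + 2*B (o(R, B) = (B + R) + B = R + 2*B)
-144 + o(3, 5)*(-127) = -144 + (3 + 2*5)*(-127) = -144 + (3 + 10)*(-127) = -144 + 13*(-127) = -144 - 1651 = -1795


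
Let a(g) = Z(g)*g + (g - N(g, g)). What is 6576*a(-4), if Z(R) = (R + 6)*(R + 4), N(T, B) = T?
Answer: 0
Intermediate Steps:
Z(R) = (4 + R)*(6 + R) (Z(R) = (6 + R)*(4 + R) = (4 + R)*(6 + R))
a(g) = g*(24 + g² + 10*g) (a(g) = (24 + g² + 10*g)*g + (g - g) = g*(24 + g² + 10*g) + 0 = g*(24 + g² + 10*g))
6576*a(-4) = 6576*(-4*(24 + (-4)² + 10*(-4))) = 6576*(-4*(24 + 16 - 40)) = 6576*(-4*0) = 6576*0 = 0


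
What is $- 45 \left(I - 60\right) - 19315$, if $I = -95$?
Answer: $-12340$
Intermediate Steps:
$- 45 \left(I - 60\right) - 19315 = - 45 \left(-95 - 60\right) - 19315 = \left(-45\right) \left(-155\right) - 19315 = 6975 - 19315 = -12340$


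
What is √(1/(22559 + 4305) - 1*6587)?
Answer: 9*I*√3667955153/6716 ≈ 81.16*I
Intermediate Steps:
√(1/(22559 + 4305) - 1*6587) = √(1/26864 - 6587) = √(-176953167/26864) = 9*I*√3667955153/6716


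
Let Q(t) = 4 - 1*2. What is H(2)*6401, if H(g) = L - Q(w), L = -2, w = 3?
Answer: -25604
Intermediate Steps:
Q(t) = 2 (Q(t) = 4 - 2 = 2)
H(g) = -4 (H(g) = -2 - 1*2 = -2 - 2 = -4)
H(2)*6401 = -4*6401 = -25604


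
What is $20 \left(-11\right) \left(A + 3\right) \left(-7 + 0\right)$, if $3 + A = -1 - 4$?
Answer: $-7700$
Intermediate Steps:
$A = -8$ ($A = -3 - 5 = -8$)
$20 \left(-11\right) \left(A + 3\right) \left(-7 + 0\right) = 20 \left(-11\right) \left(-8 + 3\right) \left(-7 + 0\right) = - 220 \left(\left(-5\right) \left(-7\right)\right) = \left(-220\right) 35 = -7700$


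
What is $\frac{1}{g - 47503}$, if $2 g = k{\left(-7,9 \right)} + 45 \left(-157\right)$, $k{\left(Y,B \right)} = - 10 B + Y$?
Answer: $- \frac{1}{51084} \approx -1.9576 \cdot 10^{-5}$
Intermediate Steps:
$k{\left(Y,B \right)} = Y - 10 B$
$g = -3581$ ($g = \frac{\left(-7 - 90\right) + 45 \left(-157\right)}{2} = \frac{\left(-7 - 90\right) - 7065}{2} = \frac{-97 - 7065}{2} = \frac{1}{2} \left(-7162\right) = -3581$)
$\frac{1}{g - 47503} = \frac{1}{-3581 - 47503} = \frac{1}{-51084} = - \frac{1}{51084}$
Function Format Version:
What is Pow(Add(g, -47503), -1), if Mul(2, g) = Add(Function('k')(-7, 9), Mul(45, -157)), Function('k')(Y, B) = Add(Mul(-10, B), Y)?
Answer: Rational(-1, 51084) ≈ -1.9576e-5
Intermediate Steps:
Function('k')(Y, B) = Add(Y, Mul(-10, B))
g = -3581 (g = Mul(Rational(1, 2), Add(Add(-7, Mul(-10, 9)), Mul(45, -157))) = Mul(Rational(1, 2), Add(Add(-7, -90), -7065)) = Mul(Rational(1, 2), Add(-97, -7065)) = Mul(Rational(1, 2), -7162) = -3581)
Pow(Add(g, -47503), -1) = Pow(Add(-3581, -47503), -1) = Pow(-51084, -1) = Rational(-1, 51084)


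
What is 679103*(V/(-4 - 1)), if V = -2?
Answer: 1358206/5 ≈ 2.7164e+5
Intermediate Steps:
679103*(V/(-4 - 1)) = 679103*(-2/(-4 - 1)) = 679103*(-2/(-5)) = 679103*(-⅕*(-2)) = 679103*(⅖) = 1358206/5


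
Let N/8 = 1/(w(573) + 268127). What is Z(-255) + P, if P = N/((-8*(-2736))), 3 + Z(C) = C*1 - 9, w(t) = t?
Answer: -196288574399/735163200 ≈ -267.00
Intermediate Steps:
Z(C) = -12 + C (Z(C) = -3 + (C*1 - 9) = -3 + (C - 9) = -3 + (-9 + C) = -12 + C)
N = 2/67175 (N = 8/(573 + 268127) = 8/268700 = 8*(1/268700) = 2/67175 ≈ 2.9773e-5)
P = 1/735163200 (P = 2/(67175*((-8*(-2736)))) = (2/67175)/21888 = (2/67175)*(1/21888) = 1/735163200 ≈ 1.3602e-9)
Z(-255) + P = (-12 - 255) + 1/735163200 = -267 + 1/735163200 = -196288574399/735163200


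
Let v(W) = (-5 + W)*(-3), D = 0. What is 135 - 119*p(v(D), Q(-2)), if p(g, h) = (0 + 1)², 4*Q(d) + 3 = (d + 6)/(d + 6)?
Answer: 16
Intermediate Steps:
v(W) = 15 - 3*W
Q(d) = -½ (Q(d) = -¾ + ((d + 6)/(d + 6))/4 = -¾ + ((6 + d)/(6 + d))/4 = -¾ + (¼)*1 = -¾ + ¼ = -½)
p(g, h) = 1 (p(g, h) = 1² = 1)
135 - 119*p(v(D), Q(-2)) = 135 - 119*1 = 135 - 119 = 16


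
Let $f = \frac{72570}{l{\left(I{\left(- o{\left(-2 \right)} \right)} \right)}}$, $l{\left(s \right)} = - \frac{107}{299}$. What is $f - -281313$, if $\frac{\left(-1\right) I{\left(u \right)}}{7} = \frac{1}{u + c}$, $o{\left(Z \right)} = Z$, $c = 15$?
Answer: $\frac{8402061}{107} \approx 78524.0$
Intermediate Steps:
$I{\left(u \right)} = - \frac{7}{15 + u}$ ($I{\left(u \right)} = - \frac{7}{u + 15} = - \frac{7}{15 + u}$)
$l{\left(s \right)} = - \frac{107}{299}$ ($l{\left(s \right)} = \left(-107\right) \frac{1}{299} = - \frac{107}{299}$)
$f = - \frac{21698430}{107}$ ($f = \frac{72570}{- \frac{107}{299}} = 72570 \left(- \frac{299}{107}\right) = - \frac{21698430}{107} \approx -2.0279 \cdot 10^{5}$)
$f - -281313 = - \frac{21698430}{107} - -281313 = - \frac{21698430}{107} + 281313 = \frac{8402061}{107}$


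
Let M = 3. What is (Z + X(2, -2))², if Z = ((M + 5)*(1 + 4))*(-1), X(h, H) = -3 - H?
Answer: 1681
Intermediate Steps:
Z = -40 (Z = ((3 + 5)*(1 + 4))*(-1) = (8*5)*(-1) = 40*(-1) = -40)
(Z + X(2, -2))² = (-40 + (-3 - 1*(-2)))² = (-40 + (-3 + 2))² = (-40 - 1)² = (-41)² = 1681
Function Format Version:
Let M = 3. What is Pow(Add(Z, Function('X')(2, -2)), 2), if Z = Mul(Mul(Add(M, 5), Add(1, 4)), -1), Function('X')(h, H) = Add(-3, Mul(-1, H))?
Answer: 1681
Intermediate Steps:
Z = -40 (Z = Mul(Mul(Add(3, 5), Add(1, 4)), -1) = Mul(Mul(8, 5), -1) = Mul(40, -1) = -40)
Pow(Add(Z, Function('X')(2, -2)), 2) = Pow(Add(-40, Add(-3, Mul(-1, -2))), 2) = Pow(Add(-40, Add(-3, 2)), 2) = Pow(Add(-40, -1), 2) = Pow(-41, 2) = 1681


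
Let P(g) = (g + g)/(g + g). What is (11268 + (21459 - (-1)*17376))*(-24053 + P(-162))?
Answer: -1205077356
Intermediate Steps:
P(g) = 1 (P(g) = (2*g)/((2*g)) = (2*g)*(1/(2*g)) = 1)
(11268 + (21459 - (-1)*17376))*(-24053 + P(-162)) = (11268 + (21459 - (-1)*17376))*(-24053 + 1) = (11268 + (21459 - 1*(-17376)))*(-24052) = (11268 + (21459 + 17376))*(-24052) = (11268 + 38835)*(-24052) = 50103*(-24052) = -1205077356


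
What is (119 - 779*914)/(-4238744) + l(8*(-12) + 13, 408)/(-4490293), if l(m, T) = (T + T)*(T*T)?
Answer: -572571616259365/19033202511992 ≈ -30.083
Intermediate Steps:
l(m, T) = 2*T³ (l(m, T) = (2*T)*T² = 2*T³)
(119 - 779*914)/(-4238744) + l(8*(-12) + 13, 408)/(-4490293) = (119 - 779*914)/(-4238744) + (2*408³)/(-4490293) = (119 - 712006)*(-1/4238744) + (2*67917312)*(-1/4490293) = -711887*(-1/4238744) + 135834624*(-1/4490293) = 711887/4238744 - 135834624/4490293 = -572571616259365/19033202511992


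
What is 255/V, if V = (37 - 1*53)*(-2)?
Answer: 255/32 ≈ 7.9688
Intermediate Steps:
V = 32 (V = (37 - 53)*(-2) = -16*(-2) = 32)
255/V = 255/32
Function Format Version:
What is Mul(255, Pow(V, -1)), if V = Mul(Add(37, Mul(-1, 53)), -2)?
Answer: Rational(255, 32) ≈ 7.9688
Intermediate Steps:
V = 32 (V = Mul(Add(37, -53), -2) = Mul(-16, -2) = 32)
Mul(255, Pow(V, -1)) = Mul(255, Pow(32, -1)) = Mul(255, Rational(1, 32)) = Rational(255, 32)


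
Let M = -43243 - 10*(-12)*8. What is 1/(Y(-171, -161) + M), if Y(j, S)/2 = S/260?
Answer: -130/5496951 ≈ -2.3649e-5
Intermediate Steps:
Y(j, S) = S/130 (Y(j, S) = 2*(S/260) = S/130)
M = -42283 (M = -43243 - (-120)*8 = -43243 - 1*(-960) = -43243 + 960 = -42283)
1/(Y(-171, -161) + M) = 1/((1/130)*(-161) - 42283) = 1/(-161/130 - 42283) = 1/(-5496951/130) = -130/5496951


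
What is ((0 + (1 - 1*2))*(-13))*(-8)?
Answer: -104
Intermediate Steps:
((0 + (1 - 1*2))*(-13))*(-8) = ((0 + (1 - 2))*(-13))*(-8) = ((0 - 1)*(-13))*(-8) = -1*(-13)*(-8) = 13*(-8) = -104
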